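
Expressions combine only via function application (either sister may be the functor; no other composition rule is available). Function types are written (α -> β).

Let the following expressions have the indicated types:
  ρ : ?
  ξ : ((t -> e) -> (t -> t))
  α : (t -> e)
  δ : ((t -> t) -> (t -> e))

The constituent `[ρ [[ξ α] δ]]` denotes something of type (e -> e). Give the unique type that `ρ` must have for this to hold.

At [ρ [[ξ α] δ]] (required: (e -> e)): [[ξ α] δ] is (t -> e), which is not a function with range (e -> e); hence ρ is the functor — type ((t -> e) -> (e -> e)).

((t -> e) -> (e -> e))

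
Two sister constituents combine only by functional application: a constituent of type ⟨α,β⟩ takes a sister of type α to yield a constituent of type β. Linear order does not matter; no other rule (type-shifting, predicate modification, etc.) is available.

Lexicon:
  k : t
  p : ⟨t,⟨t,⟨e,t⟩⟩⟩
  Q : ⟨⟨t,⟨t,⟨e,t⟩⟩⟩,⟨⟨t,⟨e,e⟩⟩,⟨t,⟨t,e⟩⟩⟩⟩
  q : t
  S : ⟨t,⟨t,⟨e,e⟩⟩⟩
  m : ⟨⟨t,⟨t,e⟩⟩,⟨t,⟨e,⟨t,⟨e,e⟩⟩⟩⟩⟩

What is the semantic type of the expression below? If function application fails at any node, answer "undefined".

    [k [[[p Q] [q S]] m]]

⟨e,⟨t,⟨e,e⟩⟩⟩

[p Q]: ⟨⟨t,⟨t,⟨e,t⟩⟩⟩,⟨⟨t,⟨e,e⟩⟩,⟨t,⟨t,e⟩⟩⟩⟩ applied to ⟨t,⟨t,⟨e,t⟩⟩⟩ yields ⟨⟨t,⟨e,e⟩⟩,⟨t,⟨t,e⟩⟩⟩.
[q S]: ⟨t,⟨t,⟨e,e⟩⟩⟩ applied to t yields ⟨t,⟨e,e⟩⟩.
[[p Q] [q S]]: ⟨⟨t,⟨e,e⟩⟩,⟨t,⟨t,e⟩⟩⟩ applied to ⟨t,⟨e,e⟩⟩ yields ⟨t,⟨t,e⟩⟩.
[[[p Q] [q S]] m]: ⟨⟨t,⟨t,e⟩⟩,⟨t,⟨e,⟨t,⟨e,e⟩⟩⟩⟩⟩ applied to ⟨t,⟨t,e⟩⟩ yields ⟨t,⟨e,⟨t,⟨e,e⟩⟩⟩⟩.
[k [[[p Q] [q S]] m]]: ⟨t,⟨e,⟨t,⟨e,e⟩⟩⟩⟩ applied to t yields ⟨e,⟨t,⟨e,e⟩⟩⟩.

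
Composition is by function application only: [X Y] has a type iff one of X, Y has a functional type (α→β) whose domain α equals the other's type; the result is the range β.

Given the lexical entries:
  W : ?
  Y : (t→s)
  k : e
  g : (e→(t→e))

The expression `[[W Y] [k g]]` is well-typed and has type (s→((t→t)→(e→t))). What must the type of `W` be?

((t→s)→((t→e)→(s→((t→t)→(e→t)))))

At [[W Y] [k g]] (required: (s→((t→t)→(e→t)))): [k g] is (t→e), which is not a function with range (s→((t→t)→(e→t))); hence [W Y] is the functor — type ((t→e)→(s→((t→t)→(e→t)))).
At [W Y] (required: ((t→e)→(s→((t→t)→(e→t))))): Y is (t→s), which is not a function with range ((t→e)→(s→((t→t)→(e→t)))); hence W is the functor — type ((t→s)→((t→e)→(s→((t→t)→(e→t))))).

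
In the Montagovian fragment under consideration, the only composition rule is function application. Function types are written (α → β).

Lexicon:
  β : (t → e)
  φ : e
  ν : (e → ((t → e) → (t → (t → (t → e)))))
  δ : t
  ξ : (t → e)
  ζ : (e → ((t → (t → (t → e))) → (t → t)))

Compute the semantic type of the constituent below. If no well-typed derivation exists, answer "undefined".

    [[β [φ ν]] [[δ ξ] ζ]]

(t → t)

[φ ν]: functor ν : (e → ((t → e) → (t → (t → (t → e))))), argument φ : e; result ((t → e) → (t → (t → (t → e)))).
[β [φ ν]]: functor [φ ν] : ((t → e) → (t → (t → (t → e)))), argument β : (t → e); result (t → (t → (t → e))).
[δ ξ]: functor ξ : (t → e), argument δ : t; result e.
[[δ ξ] ζ]: functor ζ : (e → ((t → (t → (t → e))) → (t → t))), argument [δ ξ] : e; result ((t → (t → (t → e))) → (t → t)).
[[β [φ ν]] [[δ ξ] ζ]]: functor [[δ ξ] ζ] : ((t → (t → (t → e))) → (t → t)), argument [β [φ ν]] : (t → (t → (t → e))); result (t → t).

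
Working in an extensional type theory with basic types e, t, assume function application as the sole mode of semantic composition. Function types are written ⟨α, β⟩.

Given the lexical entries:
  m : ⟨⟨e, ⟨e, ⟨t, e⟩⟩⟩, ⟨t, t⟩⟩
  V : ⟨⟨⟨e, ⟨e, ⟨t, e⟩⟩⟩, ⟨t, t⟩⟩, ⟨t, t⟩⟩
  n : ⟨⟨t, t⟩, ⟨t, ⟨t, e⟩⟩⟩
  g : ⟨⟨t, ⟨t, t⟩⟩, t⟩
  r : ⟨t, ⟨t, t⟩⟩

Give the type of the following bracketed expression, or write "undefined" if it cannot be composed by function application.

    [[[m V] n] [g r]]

At [m V], V : ⟨⟨⟨e, ⟨e, ⟨t, e⟩⟩⟩, ⟨t, t⟩⟩, ⟨t, t⟩⟩ takes m : ⟨⟨e, ⟨e, ⟨t, e⟩⟩⟩, ⟨t, t⟩⟩, giving ⟨t, t⟩.
At [[m V] n], n : ⟨⟨t, t⟩, ⟨t, ⟨t, e⟩⟩⟩ takes [m V] : ⟨t, t⟩, giving ⟨t, ⟨t, e⟩⟩.
At [g r], g : ⟨⟨t, ⟨t, t⟩⟩, t⟩ takes r : ⟨t, ⟨t, t⟩⟩, giving t.
At [[[m V] n] [g r]], [[m V] n] : ⟨t, ⟨t, e⟩⟩ takes [g r] : t, giving ⟨t, e⟩.

⟨t, e⟩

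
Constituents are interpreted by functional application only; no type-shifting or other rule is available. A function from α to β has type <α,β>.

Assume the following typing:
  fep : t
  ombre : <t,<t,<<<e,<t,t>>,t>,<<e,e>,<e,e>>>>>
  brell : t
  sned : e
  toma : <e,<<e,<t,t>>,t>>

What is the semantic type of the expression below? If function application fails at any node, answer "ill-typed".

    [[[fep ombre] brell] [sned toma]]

At [fep ombre], ombre : <t,<t,<<<e,<t,t>>,t>,<<e,e>,<e,e>>>>> takes fep : t, giving <t,<<<e,<t,t>>,t>,<<e,e>,<e,e>>>>.
At [[fep ombre] brell], [fep ombre] : <t,<<<e,<t,t>>,t>,<<e,e>,<e,e>>>> takes brell : t, giving <<<e,<t,t>>,t>,<<e,e>,<e,e>>>.
At [sned toma], toma : <e,<<e,<t,t>>,t>> takes sned : e, giving <<e,<t,t>>,t>.
At [[[fep ombre] brell] [sned toma]], [[fep ombre] brell] : <<<e,<t,t>>,t>,<<e,e>,<e,e>>> takes [sned toma] : <<e,<t,t>>,t>, giving <<e,e>,<e,e>>.

<<e,e>,<e,e>>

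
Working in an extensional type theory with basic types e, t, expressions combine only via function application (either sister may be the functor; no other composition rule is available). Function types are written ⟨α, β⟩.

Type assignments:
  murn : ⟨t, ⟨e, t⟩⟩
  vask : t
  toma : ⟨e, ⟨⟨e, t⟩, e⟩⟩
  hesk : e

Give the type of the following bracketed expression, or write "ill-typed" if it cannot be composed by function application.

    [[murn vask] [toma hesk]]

e

[murn vask] — murn of type ⟨t, ⟨e, t⟩⟩ combines with vask of type t: type ⟨e, t⟩.
[toma hesk] — toma of type ⟨e, ⟨⟨e, t⟩, e⟩⟩ combines with hesk of type e: type ⟨⟨e, t⟩, e⟩.
[[murn vask] [toma hesk]] — [toma hesk] of type ⟨⟨e, t⟩, e⟩ combines with [murn vask] of type ⟨e, t⟩: type e.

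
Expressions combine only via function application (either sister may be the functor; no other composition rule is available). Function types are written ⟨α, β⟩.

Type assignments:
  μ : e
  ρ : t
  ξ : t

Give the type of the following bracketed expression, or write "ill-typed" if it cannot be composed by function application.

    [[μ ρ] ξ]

At [μ ρ]: neither e nor t can take the other as argument; the node is ill-typed.

ill-typed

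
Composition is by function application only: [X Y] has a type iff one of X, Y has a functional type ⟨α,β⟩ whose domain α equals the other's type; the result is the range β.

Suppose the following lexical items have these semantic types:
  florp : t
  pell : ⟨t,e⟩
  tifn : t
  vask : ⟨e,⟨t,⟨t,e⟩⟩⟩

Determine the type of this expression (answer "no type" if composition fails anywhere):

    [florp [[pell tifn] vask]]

At [pell tifn], pell : ⟨t,e⟩ takes tifn : t, giving e.
At [[pell tifn] vask], vask : ⟨e,⟨t,⟨t,e⟩⟩⟩ takes [pell tifn] : e, giving ⟨t,⟨t,e⟩⟩.
At [florp [[pell tifn] vask]], [[pell tifn] vask] : ⟨t,⟨t,e⟩⟩ takes florp : t, giving ⟨t,e⟩.

⟨t,e⟩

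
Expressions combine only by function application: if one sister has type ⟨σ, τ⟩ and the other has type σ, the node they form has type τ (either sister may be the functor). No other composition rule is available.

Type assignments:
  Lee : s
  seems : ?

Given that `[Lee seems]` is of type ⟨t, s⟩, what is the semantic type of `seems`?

At [Lee seems] (required: ⟨t, s⟩): Lee is s, which is not a function with range ⟨t, s⟩; hence seems is the functor — type ⟨s, ⟨t, s⟩⟩.

⟨s, ⟨t, s⟩⟩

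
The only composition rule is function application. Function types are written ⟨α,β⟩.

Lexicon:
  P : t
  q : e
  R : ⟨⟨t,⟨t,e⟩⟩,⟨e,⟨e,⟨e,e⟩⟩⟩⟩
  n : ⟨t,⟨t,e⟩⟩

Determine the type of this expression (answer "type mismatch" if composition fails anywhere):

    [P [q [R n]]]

type mismatch

[R n] — R of type ⟨⟨t,⟨t,e⟩⟩,⟨e,⟨e,⟨e,e⟩⟩⟩⟩ combines with n of type ⟨t,⟨t,e⟩⟩: type ⟨e,⟨e,⟨e,e⟩⟩⟩.
[q [R n]] — [R n] of type ⟨e,⟨e,⟨e,e⟩⟩⟩ combines with q of type e: type ⟨e,⟨e,e⟩⟩.
[P [q [R n]]]: t and ⟨e,⟨e,e⟩⟩ cannot combine by function application — type clash.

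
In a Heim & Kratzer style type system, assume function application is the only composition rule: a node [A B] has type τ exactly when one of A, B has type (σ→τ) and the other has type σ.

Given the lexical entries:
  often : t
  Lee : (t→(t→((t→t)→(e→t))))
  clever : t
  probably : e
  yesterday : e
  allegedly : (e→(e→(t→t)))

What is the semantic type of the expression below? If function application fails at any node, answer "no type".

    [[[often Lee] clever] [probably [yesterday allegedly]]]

[often Lee]: Lee is (t→(t→((t→t)→(e→t)))), often is t; result (t→((t→t)→(e→t))).
[[often Lee] clever]: [often Lee] is (t→((t→t)→(e→t))), clever is t; result ((t→t)→(e→t)).
[yesterday allegedly]: allegedly is (e→(e→(t→t))), yesterday is e; result (e→(t→t)).
[probably [yesterday allegedly]]: [yesterday allegedly] is (e→(t→t)), probably is e; result (t→t).
[[[often Lee] clever] [probably [yesterday allegedly]]]: [[often Lee] clever] is ((t→t)→(e→t)), [probably [yesterday allegedly]] is (t→t); result (e→t).

(e→t)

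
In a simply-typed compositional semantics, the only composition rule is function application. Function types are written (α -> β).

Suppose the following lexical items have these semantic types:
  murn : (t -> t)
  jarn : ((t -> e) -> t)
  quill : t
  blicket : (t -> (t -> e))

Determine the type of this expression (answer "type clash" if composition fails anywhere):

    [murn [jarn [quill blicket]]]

t

[quill blicket]: (t -> (t -> e)) applied to t yields (t -> e).
[jarn [quill blicket]]: ((t -> e) -> t) applied to (t -> e) yields t.
[murn [jarn [quill blicket]]]: (t -> t) applied to t yields t.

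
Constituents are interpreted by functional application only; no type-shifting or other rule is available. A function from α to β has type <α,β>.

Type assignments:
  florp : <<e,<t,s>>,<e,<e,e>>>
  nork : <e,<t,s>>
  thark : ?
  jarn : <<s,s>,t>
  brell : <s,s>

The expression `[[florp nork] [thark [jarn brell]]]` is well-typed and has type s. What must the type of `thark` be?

For [[florp nork] [thark [jarn brell]]] to have type s with [florp nork] of type <e,<e,e>>, [thark [jarn brell]] must be the function: [thark [jarn brell]] : <<e,<e,e>>,s>.
For [thark [jarn brell]] to have type <<e,<e,e>>,s> with [jarn brell] of type t, thark must be the function: thark : <t,<<e,<e,e>>,s>>.

<t,<<e,<e,e>>,s>>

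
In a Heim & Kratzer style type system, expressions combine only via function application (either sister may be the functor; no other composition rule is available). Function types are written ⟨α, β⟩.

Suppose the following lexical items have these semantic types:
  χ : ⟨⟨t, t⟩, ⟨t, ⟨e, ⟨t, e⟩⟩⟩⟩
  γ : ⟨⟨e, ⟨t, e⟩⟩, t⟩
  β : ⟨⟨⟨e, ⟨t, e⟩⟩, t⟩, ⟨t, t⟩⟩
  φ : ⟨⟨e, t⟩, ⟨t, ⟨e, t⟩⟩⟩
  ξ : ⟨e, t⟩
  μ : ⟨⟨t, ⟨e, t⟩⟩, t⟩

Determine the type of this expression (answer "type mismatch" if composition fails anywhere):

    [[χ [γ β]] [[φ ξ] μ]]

⟨e, ⟨t, e⟩⟩

[γ β] — β of type ⟨⟨⟨e, ⟨t, e⟩⟩, t⟩, ⟨t, t⟩⟩ combines with γ of type ⟨⟨e, ⟨t, e⟩⟩, t⟩: type ⟨t, t⟩.
[χ [γ β]] — χ of type ⟨⟨t, t⟩, ⟨t, ⟨e, ⟨t, e⟩⟩⟩⟩ combines with [γ β] of type ⟨t, t⟩: type ⟨t, ⟨e, ⟨t, e⟩⟩⟩.
[φ ξ] — φ of type ⟨⟨e, t⟩, ⟨t, ⟨e, t⟩⟩⟩ combines with ξ of type ⟨e, t⟩: type ⟨t, ⟨e, t⟩⟩.
[[φ ξ] μ] — μ of type ⟨⟨t, ⟨e, t⟩⟩, t⟩ combines with [φ ξ] of type ⟨t, ⟨e, t⟩⟩: type t.
[[χ [γ β]] [[φ ξ] μ]] — [χ [γ β]] of type ⟨t, ⟨e, ⟨t, e⟩⟩⟩ combines with [[φ ξ] μ] of type t: type ⟨e, ⟨t, e⟩⟩.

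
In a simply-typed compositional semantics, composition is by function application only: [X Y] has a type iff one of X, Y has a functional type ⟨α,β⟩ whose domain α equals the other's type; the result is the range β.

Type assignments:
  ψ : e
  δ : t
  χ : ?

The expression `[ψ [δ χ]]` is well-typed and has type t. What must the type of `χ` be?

⟨t,⟨e,t⟩⟩

[ψ [δ χ]] is required to be t. ψ : e cannot yield t as functor, so [δ χ] : ⟨e,t⟩.
[δ χ] is required to be ⟨e,t⟩. δ : t cannot yield ⟨e,t⟩ as functor, so χ : ⟨t,⟨e,t⟩⟩.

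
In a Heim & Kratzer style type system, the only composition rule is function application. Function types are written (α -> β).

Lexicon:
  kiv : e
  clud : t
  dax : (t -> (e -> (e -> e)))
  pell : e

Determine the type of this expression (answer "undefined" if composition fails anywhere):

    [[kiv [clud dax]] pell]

At [clud dax], dax : (t -> (e -> (e -> e))) takes clud : t, giving (e -> (e -> e)).
At [kiv [clud dax]], [clud dax] : (e -> (e -> e)) takes kiv : e, giving (e -> e).
At [[kiv [clud dax]] pell], [kiv [clud dax]] : (e -> e) takes pell : e, giving e.

e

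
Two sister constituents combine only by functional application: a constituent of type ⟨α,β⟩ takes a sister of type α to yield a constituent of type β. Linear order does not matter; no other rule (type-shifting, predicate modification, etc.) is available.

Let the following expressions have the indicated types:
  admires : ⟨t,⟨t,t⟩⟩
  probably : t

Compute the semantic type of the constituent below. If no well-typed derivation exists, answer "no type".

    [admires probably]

[admires probably]: functor admires : ⟨t,⟨t,t⟩⟩, argument probably : t; result ⟨t,t⟩.

⟨t,t⟩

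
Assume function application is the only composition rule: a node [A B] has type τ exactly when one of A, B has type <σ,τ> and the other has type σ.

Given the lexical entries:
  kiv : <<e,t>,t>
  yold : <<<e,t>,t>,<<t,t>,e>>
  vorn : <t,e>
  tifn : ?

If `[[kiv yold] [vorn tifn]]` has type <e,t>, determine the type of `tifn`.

<<t,e>,<<<t,t>,e>,<e,t>>>

[[kiv yold] [vorn tifn]] must have type <e,t>. The sister [kiv yold] has type <<t,t>,e>; that is not a function onto <e,t>, so [vorn tifn] must be the functor, of type <<<t,t>,e>,<e,t>>.
[vorn tifn] must have type <<<t,t>,e>,<e,t>>. The sister vorn has type <t,e>; that is not a function onto <<<t,t>,e>,<e,t>>, so tifn must be the functor, of type <<t,e>,<<<t,t>,e>,<e,t>>>.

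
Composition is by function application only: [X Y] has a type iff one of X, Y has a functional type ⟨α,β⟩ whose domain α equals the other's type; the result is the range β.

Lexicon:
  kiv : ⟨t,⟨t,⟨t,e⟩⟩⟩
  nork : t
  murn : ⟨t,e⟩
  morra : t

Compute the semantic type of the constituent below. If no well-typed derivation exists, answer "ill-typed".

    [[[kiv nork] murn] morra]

[kiv nork]: functor kiv : ⟨t,⟨t,⟨t,e⟩⟩⟩, argument nork : t; result ⟨t,⟨t,e⟩⟩.
At [[kiv nork] murn]: neither ⟨t,⟨t,e⟩⟩ nor ⟨t,e⟩ can take the other as argument; the node is ill-typed.

ill-typed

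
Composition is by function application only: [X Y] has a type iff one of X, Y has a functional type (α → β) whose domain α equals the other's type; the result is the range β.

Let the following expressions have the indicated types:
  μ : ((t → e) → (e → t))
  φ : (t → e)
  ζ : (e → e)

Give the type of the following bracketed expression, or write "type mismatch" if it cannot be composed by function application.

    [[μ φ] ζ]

type mismatch

[μ φ]: ((t → e) → (e → t)) applied to (t → e) yields (e → t).
[[μ φ] ζ]: (e → t) with (e → e) — neither is a function whose domain matches the other; composition fails here.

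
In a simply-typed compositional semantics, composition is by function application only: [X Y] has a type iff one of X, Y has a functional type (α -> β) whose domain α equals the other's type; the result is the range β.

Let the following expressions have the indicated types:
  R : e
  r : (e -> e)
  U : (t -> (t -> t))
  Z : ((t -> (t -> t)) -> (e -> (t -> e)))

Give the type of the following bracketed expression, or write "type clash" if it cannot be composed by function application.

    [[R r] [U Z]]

(t -> e)

At [R r], r : (e -> e) takes R : e, giving e.
At [U Z], Z : ((t -> (t -> t)) -> (e -> (t -> e))) takes U : (t -> (t -> t)), giving (e -> (t -> e)).
At [[R r] [U Z]], [U Z] : (e -> (t -> e)) takes [R r] : e, giving (t -> e).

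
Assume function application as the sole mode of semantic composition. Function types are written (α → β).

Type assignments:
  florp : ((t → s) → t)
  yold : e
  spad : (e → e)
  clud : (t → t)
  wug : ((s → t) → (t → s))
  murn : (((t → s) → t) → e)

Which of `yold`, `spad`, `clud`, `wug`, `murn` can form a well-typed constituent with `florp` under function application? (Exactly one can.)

murn

yold : e — florp needs (t → s); yold needs nothing (atomic); neither fits.
spad : (e → e) — florp needs (t → s); spad needs e; neither fits.
clud : (t → t) — florp needs (t → s); clud needs t; neither fits.
wug : ((s → t) → (t → s)) — florp needs (t → s); wug needs (s → t); neither fits.
murn — combines: murn : (((t → s) → t) → e) takes florp : ((t → s) → t) as argument, giving e.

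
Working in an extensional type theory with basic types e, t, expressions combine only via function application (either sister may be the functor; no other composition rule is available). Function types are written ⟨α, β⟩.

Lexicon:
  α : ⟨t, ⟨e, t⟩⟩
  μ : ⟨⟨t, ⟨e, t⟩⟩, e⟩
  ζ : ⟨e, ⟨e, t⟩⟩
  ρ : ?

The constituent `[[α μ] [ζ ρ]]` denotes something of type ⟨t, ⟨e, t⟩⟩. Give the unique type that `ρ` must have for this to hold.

At [[α μ] [ζ ρ]] (required: ⟨t, ⟨e, t⟩⟩): [α μ] is e, which is not a function with range ⟨t, ⟨e, t⟩⟩; hence [ζ ρ] is the functor — type ⟨e, ⟨t, ⟨e, t⟩⟩⟩.
At [ζ ρ] (required: ⟨e, ⟨t, ⟨e, t⟩⟩⟩): ζ is ⟨e, ⟨e, t⟩⟩, which is not a function with range ⟨e, ⟨t, ⟨e, t⟩⟩⟩; hence ρ is the functor — type ⟨⟨e, ⟨e, t⟩⟩, ⟨e, ⟨t, ⟨e, t⟩⟩⟩⟩.

⟨⟨e, ⟨e, t⟩⟩, ⟨e, ⟨t, ⟨e, t⟩⟩⟩⟩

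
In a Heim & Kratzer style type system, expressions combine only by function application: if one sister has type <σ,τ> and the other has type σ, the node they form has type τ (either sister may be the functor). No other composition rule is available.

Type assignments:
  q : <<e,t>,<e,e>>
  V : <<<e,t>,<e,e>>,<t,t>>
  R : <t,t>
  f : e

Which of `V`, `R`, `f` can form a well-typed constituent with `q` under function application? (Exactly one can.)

V

V — combines: V : <<<e,t>,<e,e>>,<t,t>> takes q : <<e,t>,<e,e>> as argument, giving <t,t>.
R : <t,t> — does not combine with q.
f : e — does not combine with q.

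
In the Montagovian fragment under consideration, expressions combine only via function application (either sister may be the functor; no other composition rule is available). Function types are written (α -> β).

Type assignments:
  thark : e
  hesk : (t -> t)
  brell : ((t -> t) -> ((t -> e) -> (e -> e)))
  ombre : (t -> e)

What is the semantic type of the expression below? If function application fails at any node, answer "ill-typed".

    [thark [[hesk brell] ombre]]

[hesk brell]: functor brell : ((t -> t) -> ((t -> e) -> (e -> e))), argument hesk : (t -> t); result ((t -> e) -> (e -> e)).
[[hesk brell] ombre]: functor [hesk brell] : ((t -> e) -> (e -> e)), argument ombre : (t -> e); result (e -> e).
[thark [[hesk brell] ombre]]: functor [[hesk brell] ombre] : (e -> e), argument thark : e; result e.

e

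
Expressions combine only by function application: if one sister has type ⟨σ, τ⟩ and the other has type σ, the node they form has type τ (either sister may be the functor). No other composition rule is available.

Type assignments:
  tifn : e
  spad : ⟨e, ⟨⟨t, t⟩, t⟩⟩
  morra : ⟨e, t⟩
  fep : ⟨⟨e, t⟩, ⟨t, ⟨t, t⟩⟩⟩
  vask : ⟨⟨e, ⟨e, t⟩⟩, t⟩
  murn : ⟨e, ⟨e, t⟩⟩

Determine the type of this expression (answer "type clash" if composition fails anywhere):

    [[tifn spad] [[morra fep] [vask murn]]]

[tifn spad]: spad is ⟨e, ⟨⟨t, t⟩, t⟩⟩, tifn is e; result ⟨⟨t, t⟩, t⟩.
[morra fep]: fep is ⟨⟨e, t⟩, ⟨t, ⟨t, t⟩⟩⟩, morra is ⟨e, t⟩; result ⟨t, ⟨t, t⟩⟩.
[vask murn]: vask is ⟨⟨e, ⟨e, t⟩⟩, t⟩, murn is ⟨e, ⟨e, t⟩⟩; result t.
[[morra fep] [vask murn]]: [morra fep] is ⟨t, ⟨t, t⟩⟩, [vask murn] is t; result ⟨t, t⟩.
[[tifn spad] [[morra fep] [vask murn]]]: [tifn spad] is ⟨⟨t, t⟩, t⟩, [[morra fep] [vask murn]] is ⟨t, t⟩; result t.

t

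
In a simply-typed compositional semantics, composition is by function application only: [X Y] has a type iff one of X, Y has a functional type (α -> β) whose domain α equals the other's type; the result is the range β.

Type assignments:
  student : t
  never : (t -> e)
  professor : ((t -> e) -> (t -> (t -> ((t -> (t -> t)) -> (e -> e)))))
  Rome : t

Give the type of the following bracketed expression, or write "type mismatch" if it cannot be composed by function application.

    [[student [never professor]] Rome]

[never professor] — professor of type ((t -> e) -> (t -> (t -> ((t -> (t -> t)) -> (e -> e))))) combines with never of type (t -> e): type (t -> (t -> ((t -> (t -> t)) -> (e -> e)))).
[student [never professor]] — [never professor] of type (t -> (t -> ((t -> (t -> t)) -> (e -> e)))) combines with student of type t: type (t -> ((t -> (t -> t)) -> (e -> e))).
[[student [never professor]] Rome] — [student [never professor]] of type (t -> ((t -> (t -> t)) -> (e -> e))) combines with Rome of type t: type ((t -> (t -> t)) -> (e -> e)).

((t -> (t -> t)) -> (e -> e))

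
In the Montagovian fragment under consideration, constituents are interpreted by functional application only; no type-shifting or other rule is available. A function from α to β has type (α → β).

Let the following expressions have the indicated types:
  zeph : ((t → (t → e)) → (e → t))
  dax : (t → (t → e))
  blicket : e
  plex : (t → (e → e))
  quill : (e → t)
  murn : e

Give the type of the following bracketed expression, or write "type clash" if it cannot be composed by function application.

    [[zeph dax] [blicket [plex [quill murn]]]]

t

[zeph dax]: zeph is ((t → (t → e)) → (e → t)), dax is (t → (t → e)); result (e → t).
[quill murn]: quill is (e → t), murn is e; result t.
[plex [quill murn]]: plex is (t → (e → e)), [quill murn] is t; result (e → e).
[blicket [plex [quill murn]]]: [plex [quill murn]] is (e → e), blicket is e; result e.
[[zeph dax] [blicket [plex [quill murn]]]]: [zeph dax] is (e → t), [blicket [plex [quill murn]]] is e; result t.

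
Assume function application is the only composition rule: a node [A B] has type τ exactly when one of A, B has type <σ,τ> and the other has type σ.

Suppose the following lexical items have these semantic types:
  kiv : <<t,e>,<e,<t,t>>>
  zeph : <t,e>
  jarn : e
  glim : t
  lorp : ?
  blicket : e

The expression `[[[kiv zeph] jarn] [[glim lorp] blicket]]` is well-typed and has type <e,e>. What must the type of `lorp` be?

<t,<e,<<t,t>,<e,e>>>>

[[[kiv zeph] jarn] [[glim lorp] blicket]] is required to be <e,e>. [[kiv zeph] jarn] : <t,t> cannot yield <e,e> as functor, so [[glim lorp] blicket] : <<t,t>,<e,e>>.
[[glim lorp] blicket] is required to be <<t,t>,<e,e>>. blicket : e cannot yield <<t,t>,<e,e>> as functor, so [glim lorp] : <e,<<t,t>,<e,e>>>.
[glim lorp] is required to be <e,<<t,t>,<e,e>>>. glim : t cannot yield <e,<<t,t>,<e,e>>> as functor, so lorp : <t,<e,<<t,t>,<e,e>>>>.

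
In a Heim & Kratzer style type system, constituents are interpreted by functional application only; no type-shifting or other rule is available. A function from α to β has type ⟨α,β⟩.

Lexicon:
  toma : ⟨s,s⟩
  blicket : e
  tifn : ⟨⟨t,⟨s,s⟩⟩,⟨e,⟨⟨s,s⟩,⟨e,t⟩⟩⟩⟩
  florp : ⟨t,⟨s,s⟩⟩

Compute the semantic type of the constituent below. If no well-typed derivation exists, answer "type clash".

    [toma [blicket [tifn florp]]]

[tifn florp] — tifn of type ⟨⟨t,⟨s,s⟩⟩,⟨e,⟨⟨s,s⟩,⟨e,t⟩⟩⟩⟩ combines with florp of type ⟨t,⟨s,s⟩⟩: type ⟨e,⟨⟨s,s⟩,⟨e,t⟩⟩⟩.
[blicket [tifn florp]] — [tifn florp] of type ⟨e,⟨⟨s,s⟩,⟨e,t⟩⟩⟩ combines with blicket of type e: type ⟨⟨s,s⟩,⟨e,t⟩⟩.
[toma [blicket [tifn florp]]] — [blicket [tifn florp]] of type ⟨⟨s,s⟩,⟨e,t⟩⟩ combines with toma of type ⟨s,s⟩: type ⟨e,t⟩.

⟨e,t⟩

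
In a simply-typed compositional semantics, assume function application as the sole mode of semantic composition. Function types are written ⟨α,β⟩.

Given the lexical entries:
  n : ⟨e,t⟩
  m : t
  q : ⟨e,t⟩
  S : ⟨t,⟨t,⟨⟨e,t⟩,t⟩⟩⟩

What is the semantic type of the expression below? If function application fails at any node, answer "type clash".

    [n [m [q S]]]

type clash

[q S]: ⟨e,t⟩ with ⟨t,⟨t,⟨⟨e,t⟩,t⟩⟩⟩ — neither is a function whose domain matches the other; composition fails here.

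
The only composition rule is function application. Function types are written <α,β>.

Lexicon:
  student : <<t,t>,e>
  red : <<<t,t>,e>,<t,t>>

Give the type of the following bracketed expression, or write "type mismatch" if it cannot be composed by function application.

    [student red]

<t,t>

[student red]: <<<t,t>,e>,<t,t>> applied to <<t,t>,e> yields <t,t>.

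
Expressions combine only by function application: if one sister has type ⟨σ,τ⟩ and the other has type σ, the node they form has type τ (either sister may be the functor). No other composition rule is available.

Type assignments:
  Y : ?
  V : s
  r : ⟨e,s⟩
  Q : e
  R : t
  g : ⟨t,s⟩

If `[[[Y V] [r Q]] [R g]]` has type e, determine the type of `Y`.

For [[[Y V] [r Q]] [R g]] to have type e with [R g] of type s, [[Y V] [r Q]] must be the function: [[Y V] [r Q]] : ⟨s,e⟩.
For [[Y V] [r Q]] to have type ⟨s,e⟩ with [r Q] of type s, [Y V] must be the function: [Y V] : ⟨s,⟨s,e⟩⟩.
For [Y V] to have type ⟨s,⟨s,e⟩⟩ with V of type s, Y must be the function: Y : ⟨s,⟨s,⟨s,e⟩⟩⟩.

⟨s,⟨s,⟨s,e⟩⟩⟩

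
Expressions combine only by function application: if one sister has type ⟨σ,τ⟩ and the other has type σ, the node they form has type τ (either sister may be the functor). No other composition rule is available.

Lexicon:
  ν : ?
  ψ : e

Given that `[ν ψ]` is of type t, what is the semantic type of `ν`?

⟨e,t⟩

At [ν ψ] (required: t): ψ is e, which is not a function with range t; hence ν is the functor — type ⟨e,t⟩.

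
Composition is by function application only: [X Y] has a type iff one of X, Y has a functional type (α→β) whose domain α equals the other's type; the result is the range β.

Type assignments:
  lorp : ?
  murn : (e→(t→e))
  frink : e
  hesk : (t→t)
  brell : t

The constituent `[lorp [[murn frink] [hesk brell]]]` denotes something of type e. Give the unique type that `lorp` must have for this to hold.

(e→e)

For [lorp [[murn frink] [hesk brell]]] to have type e with [[murn frink] [hesk brell]] of type e, lorp must be the function: lorp : (e→e).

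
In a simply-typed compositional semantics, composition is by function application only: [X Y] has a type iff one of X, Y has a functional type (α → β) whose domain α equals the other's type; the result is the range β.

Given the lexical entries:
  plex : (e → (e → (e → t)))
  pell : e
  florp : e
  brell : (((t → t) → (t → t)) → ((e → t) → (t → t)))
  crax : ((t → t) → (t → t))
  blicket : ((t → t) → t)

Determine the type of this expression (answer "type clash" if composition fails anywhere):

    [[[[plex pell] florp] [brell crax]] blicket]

t

[plex pell]: functor plex : (e → (e → (e → t))), argument pell : e; result (e → (e → t)).
[[plex pell] florp]: functor [plex pell] : (e → (e → t)), argument florp : e; result (e → t).
[brell crax]: functor brell : (((t → t) → (t → t)) → ((e → t) → (t → t))), argument crax : ((t → t) → (t → t)); result ((e → t) → (t → t)).
[[[plex pell] florp] [brell crax]]: functor [brell crax] : ((e → t) → (t → t)), argument [[plex pell] florp] : (e → t); result (t → t).
[[[[plex pell] florp] [brell crax]] blicket]: functor blicket : ((t → t) → t), argument [[[plex pell] florp] [brell crax]] : (t → t); result t.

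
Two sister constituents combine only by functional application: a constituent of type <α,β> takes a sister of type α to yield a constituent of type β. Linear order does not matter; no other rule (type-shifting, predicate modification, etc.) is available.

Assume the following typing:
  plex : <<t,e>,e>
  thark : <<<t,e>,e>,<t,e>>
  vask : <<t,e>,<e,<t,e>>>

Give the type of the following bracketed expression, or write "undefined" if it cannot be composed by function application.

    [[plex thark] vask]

[plex thark]: <<<t,e>,e>,<t,e>> applied to <<t,e>,e> yields <t,e>.
[[plex thark] vask]: <<t,e>,<e,<t,e>>> applied to <t,e> yields <e,<t,e>>.

<e,<t,e>>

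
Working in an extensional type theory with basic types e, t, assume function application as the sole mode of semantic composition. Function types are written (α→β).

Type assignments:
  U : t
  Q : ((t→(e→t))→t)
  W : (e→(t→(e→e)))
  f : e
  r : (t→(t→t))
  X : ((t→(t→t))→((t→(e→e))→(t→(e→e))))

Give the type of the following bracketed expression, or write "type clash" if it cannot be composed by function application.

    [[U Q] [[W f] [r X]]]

[U Q]: t and ((t→(e→t))→t) cannot combine by function application — type clash.

type clash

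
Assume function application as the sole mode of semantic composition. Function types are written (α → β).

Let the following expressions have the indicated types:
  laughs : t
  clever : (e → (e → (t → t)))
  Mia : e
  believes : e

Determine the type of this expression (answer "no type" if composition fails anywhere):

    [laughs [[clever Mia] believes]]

t

At [clever Mia], clever : (e → (e → (t → t))) takes Mia : e, giving (e → (t → t)).
At [[clever Mia] believes], [clever Mia] : (e → (t → t)) takes believes : e, giving (t → t).
At [laughs [[clever Mia] believes]], [[clever Mia] believes] : (t → t) takes laughs : t, giving t.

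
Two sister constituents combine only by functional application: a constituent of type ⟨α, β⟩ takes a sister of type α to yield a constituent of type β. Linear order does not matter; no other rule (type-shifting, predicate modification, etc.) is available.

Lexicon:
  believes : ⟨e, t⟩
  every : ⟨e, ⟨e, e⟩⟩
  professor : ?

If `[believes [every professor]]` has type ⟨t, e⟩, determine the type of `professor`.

⟨⟨e, ⟨e, e⟩⟩, ⟨⟨e, t⟩, ⟨t, e⟩⟩⟩

[believes [every professor]] must have type ⟨t, e⟩. The sister believes has type ⟨e, t⟩; that is not a function onto ⟨t, e⟩, so [every professor] must be the functor, of type ⟨⟨e, t⟩, ⟨t, e⟩⟩.
[every professor] must have type ⟨⟨e, t⟩, ⟨t, e⟩⟩. The sister every has type ⟨e, ⟨e, e⟩⟩; that is not a function onto ⟨⟨e, t⟩, ⟨t, e⟩⟩, so professor must be the functor, of type ⟨⟨e, ⟨e, e⟩⟩, ⟨⟨e, t⟩, ⟨t, e⟩⟩⟩.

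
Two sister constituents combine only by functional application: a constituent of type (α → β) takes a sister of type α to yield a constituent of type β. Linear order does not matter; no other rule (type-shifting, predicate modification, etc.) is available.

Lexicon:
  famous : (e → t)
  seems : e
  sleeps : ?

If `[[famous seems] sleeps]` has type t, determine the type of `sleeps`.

(t → t)

[[famous seems] sleeps] must have type t. The sister [famous seems] has type t; that is not a function onto t, so sleeps must be the functor, of type (t → t).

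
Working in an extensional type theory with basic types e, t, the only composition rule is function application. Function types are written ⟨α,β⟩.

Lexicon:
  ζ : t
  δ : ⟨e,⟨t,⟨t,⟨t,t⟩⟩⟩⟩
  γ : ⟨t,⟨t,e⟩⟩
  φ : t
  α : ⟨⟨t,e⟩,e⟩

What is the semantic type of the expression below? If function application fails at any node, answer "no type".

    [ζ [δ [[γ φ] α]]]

⟨t,⟨t,t⟩⟩

[γ φ]: ⟨t,⟨t,e⟩⟩ applied to t yields ⟨t,e⟩.
[[γ φ] α]: ⟨⟨t,e⟩,e⟩ applied to ⟨t,e⟩ yields e.
[δ [[γ φ] α]]: ⟨e,⟨t,⟨t,⟨t,t⟩⟩⟩⟩ applied to e yields ⟨t,⟨t,⟨t,t⟩⟩⟩.
[ζ [δ [[γ φ] α]]]: ⟨t,⟨t,⟨t,t⟩⟩⟩ applied to t yields ⟨t,⟨t,t⟩⟩.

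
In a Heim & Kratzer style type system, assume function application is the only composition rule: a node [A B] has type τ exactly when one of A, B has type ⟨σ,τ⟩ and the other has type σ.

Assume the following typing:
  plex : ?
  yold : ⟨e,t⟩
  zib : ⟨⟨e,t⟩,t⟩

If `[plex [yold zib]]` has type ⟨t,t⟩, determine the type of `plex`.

[plex [yold zib]] is required to be ⟨t,t⟩. [yold zib] : t cannot yield ⟨t,t⟩ as functor, so plex : ⟨t,⟨t,t⟩⟩.

⟨t,⟨t,t⟩⟩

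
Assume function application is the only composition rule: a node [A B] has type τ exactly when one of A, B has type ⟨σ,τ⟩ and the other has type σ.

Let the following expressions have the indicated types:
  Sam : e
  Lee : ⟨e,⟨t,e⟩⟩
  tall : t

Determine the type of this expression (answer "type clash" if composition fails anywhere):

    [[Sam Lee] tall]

e

At [Sam Lee], Lee : ⟨e,⟨t,e⟩⟩ takes Sam : e, giving ⟨t,e⟩.
At [[Sam Lee] tall], [Sam Lee] : ⟨t,e⟩ takes tall : t, giving e.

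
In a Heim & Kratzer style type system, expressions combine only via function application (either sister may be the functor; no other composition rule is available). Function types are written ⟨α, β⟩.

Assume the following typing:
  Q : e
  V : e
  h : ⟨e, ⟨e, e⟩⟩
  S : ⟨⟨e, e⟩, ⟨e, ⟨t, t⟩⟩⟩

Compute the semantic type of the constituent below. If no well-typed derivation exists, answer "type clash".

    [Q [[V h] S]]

[V h]: ⟨e, ⟨e, e⟩⟩ applied to e yields ⟨e, e⟩.
[[V h] S]: ⟨⟨e, e⟩, ⟨e, ⟨t, t⟩⟩⟩ applied to ⟨e, e⟩ yields ⟨e, ⟨t, t⟩⟩.
[Q [[V h] S]]: ⟨e, ⟨t, t⟩⟩ applied to e yields ⟨t, t⟩.

⟨t, t⟩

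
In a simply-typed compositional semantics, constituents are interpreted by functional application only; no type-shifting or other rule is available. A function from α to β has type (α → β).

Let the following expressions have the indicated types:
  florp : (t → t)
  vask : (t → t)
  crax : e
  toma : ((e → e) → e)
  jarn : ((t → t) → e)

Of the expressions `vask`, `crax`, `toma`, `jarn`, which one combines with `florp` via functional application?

jarn

vask : (t → t) — does not combine with florp.
crax : e — does not combine with florp.
toma : ((e → e) → e) — does not combine with florp.
jarn — combines: jarn : ((t → t) → e) takes florp : (t → t) as argument, giving e.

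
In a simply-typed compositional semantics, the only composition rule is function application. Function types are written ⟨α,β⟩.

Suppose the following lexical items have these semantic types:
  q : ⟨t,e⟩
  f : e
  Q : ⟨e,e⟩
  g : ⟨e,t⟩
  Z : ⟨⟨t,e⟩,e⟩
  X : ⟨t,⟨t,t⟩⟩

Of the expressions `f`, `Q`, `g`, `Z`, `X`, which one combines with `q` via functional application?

Z

f : e — does not combine with q.
Q : ⟨e,e⟩ — does not combine with q.
g : ⟨e,t⟩ — does not combine with q.
Z — combines: Z : ⟨⟨t,e⟩,e⟩ takes q : ⟨t,e⟩ as argument, giving e.
X : ⟨t,⟨t,t⟩⟩ — does not combine with q.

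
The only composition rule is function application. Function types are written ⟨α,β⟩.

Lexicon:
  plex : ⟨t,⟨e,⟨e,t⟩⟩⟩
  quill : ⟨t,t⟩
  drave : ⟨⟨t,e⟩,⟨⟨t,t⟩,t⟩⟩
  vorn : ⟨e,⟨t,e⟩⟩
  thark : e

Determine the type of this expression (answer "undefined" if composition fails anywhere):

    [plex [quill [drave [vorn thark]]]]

⟨e,⟨e,t⟩⟩

At [vorn thark], vorn : ⟨e,⟨t,e⟩⟩ takes thark : e, giving ⟨t,e⟩.
At [drave [vorn thark]], drave : ⟨⟨t,e⟩,⟨⟨t,t⟩,t⟩⟩ takes [vorn thark] : ⟨t,e⟩, giving ⟨⟨t,t⟩,t⟩.
At [quill [drave [vorn thark]]], [drave [vorn thark]] : ⟨⟨t,t⟩,t⟩ takes quill : ⟨t,t⟩, giving t.
At [plex [quill [drave [vorn thark]]]], plex : ⟨t,⟨e,⟨e,t⟩⟩⟩ takes [quill [drave [vorn thark]]] : t, giving ⟨e,⟨e,t⟩⟩.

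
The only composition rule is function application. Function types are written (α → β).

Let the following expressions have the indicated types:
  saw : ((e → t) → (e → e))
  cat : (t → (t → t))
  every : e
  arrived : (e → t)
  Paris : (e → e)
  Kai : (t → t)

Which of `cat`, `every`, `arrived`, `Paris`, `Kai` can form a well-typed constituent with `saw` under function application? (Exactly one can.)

cat : (t → (t → t)) — saw needs (e → t); cat needs t; neither fits.
every : e — saw needs (e → t); every needs nothing (atomic); neither fits.
arrived — combines: saw : ((e → t) → (e → e)) takes arrived : (e → t) as argument, giving (e → e).
Paris : (e → e) — saw needs (e → t); Paris needs e; neither fits.
Kai : (t → t) — saw needs (e → t); Kai needs t; neither fits.

arrived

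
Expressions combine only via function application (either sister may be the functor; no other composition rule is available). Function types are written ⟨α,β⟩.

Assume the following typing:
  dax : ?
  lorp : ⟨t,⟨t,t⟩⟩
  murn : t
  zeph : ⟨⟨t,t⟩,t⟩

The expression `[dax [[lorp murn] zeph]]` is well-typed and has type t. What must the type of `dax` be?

For [dax [[lorp murn] zeph]] to have type t with [[lorp murn] zeph] of type t, dax must be the function: dax : ⟨t,t⟩.

⟨t,t⟩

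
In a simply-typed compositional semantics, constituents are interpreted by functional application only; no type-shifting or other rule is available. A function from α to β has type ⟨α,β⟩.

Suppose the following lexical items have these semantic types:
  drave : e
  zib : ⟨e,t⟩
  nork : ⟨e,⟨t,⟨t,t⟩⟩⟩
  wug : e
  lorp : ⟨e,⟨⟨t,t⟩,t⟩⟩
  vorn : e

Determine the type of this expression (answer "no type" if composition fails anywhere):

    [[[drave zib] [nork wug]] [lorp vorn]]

t

[drave zib]: zib is ⟨e,t⟩, drave is e; result t.
[nork wug]: nork is ⟨e,⟨t,⟨t,t⟩⟩⟩, wug is e; result ⟨t,⟨t,t⟩⟩.
[[drave zib] [nork wug]]: [nork wug] is ⟨t,⟨t,t⟩⟩, [drave zib] is t; result ⟨t,t⟩.
[lorp vorn]: lorp is ⟨e,⟨⟨t,t⟩,t⟩⟩, vorn is e; result ⟨⟨t,t⟩,t⟩.
[[[drave zib] [nork wug]] [lorp vorn]]: [lorp vorn] is ⟨⟨t,t⟩,t⟩, [[drave zib] [nork wug]] is ⟨t,t⟩; result t.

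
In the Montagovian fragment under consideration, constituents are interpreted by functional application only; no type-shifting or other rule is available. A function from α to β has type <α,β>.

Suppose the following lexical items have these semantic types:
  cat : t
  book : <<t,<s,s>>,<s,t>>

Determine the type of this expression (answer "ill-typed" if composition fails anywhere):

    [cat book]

ill-typed

[cat book]: t and <<t,<s,s>>,<s,t>> cannot combine by function application — type clash.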